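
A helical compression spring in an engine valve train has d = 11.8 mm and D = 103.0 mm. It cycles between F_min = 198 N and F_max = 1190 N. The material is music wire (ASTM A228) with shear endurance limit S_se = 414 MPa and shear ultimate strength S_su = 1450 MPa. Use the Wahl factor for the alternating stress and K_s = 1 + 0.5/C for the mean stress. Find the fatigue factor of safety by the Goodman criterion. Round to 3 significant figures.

3.29

C = D/d = 103.0/11.8 = 8.7288; K_W = (4C−1)/(4C−4)+0.615/C = 1.1675; K_s = 1+0.5/C = 1.0573
F_a = (F_max−F_min)/2 = 496 N; F_m = (F_max+F_min)/2 = 694 N
τ_a = K_W·8F_aD/(πd³) = 1.1675 × 79.18 = 92.442 MPa
τ_m = K_s·8F_mD/(πd³) = 1.0573 × 110.79 = 117.13 MPa
Goodman: 1/n_f = τ_a/S_se + τ_m/S_su = 92.442/414 + 117.13/1450 = 0.22329 + 0.08078 = 0.30407
n_f = 1/0.30407 = 3.289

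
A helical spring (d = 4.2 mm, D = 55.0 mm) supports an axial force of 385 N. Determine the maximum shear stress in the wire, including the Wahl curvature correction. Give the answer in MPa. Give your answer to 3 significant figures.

Spring index C = D/d = 55.0/4.2 = 13.0952
K_W = (4C−1)/(4C−4) + 0.615/C = 51.381/48.381 + 0.0470 = 1.1090
τ₀ = 8FD/(πd³) = 8·385·55.0/(π·4.2³) = 169400/232.75 = 727.81 MPa
τ_max = K·τ₀ = 1.1090 × 727.81 = 807.12 MPa

807 MPa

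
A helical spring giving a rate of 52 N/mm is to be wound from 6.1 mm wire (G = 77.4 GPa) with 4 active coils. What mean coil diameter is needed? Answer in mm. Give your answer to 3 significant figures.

D = (Gd⁴/(8N_a·k))^(1/3) = (77.4×10³·6.1⁴/(8·4·52))^(1/3)
  = (64403.1)^(1/3) = 40.0838 mm

40.1 mm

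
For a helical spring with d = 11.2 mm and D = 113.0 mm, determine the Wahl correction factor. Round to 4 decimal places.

1.1435

C = D/d = 113.0/11.2 = 10.0893
K_W = (4C−1)/(4C−4) + 0.615/C = 39.357/36.357 + 0.0610 = 1.1435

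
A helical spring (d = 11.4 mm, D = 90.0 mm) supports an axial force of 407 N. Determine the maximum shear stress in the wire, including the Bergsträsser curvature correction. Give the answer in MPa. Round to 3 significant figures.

74.0 MPa

Spring index C = D/d = 90.0/11.4 = 7.8947
K_B = (4C+2)/(4C−3) = 33.579/28.579 = 1.1750
τ₀ = 8FD/(πd³) = 8·407·90.0/(π·11.4³) = 293040/4654.4 = 62.96 MPa
τ_max = K·τ₀ = 1.1750 × 62.96 = 73.975 MPa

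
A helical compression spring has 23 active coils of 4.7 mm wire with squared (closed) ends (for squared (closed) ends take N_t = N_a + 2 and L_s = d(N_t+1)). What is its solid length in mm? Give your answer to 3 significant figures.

squared (closed) ends: N_t = N_a + 2 = 23 + 2 = 25
L_s = d·(N_t+1) = 4.7 × 26 = 122.2 mm

122 mm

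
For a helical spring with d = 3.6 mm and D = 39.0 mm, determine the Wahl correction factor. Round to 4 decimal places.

1.1330

C = D/d = 39.0/3.6 = 10.8333
K_W = (4C−1)/(4C−4) + 0.615/C = 42.333/39.333 + 0.0568 = 1.1330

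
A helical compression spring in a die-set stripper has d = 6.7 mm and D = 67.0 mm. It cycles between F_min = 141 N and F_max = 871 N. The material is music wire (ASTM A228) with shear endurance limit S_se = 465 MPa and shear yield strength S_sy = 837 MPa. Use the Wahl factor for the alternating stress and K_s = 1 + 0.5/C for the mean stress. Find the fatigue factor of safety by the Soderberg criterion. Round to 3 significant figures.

C = D/d = 67.0/6.7 = 10.0000; K_W = (4C−1)/(4C−4)+0.615/C = 1.1448; K_s = 1+0.5/C = 1.0500
F_a = (F_max−F_min)/2 = 365 N; F_m = (F_max+F_min)/2 = 506 N
τ_a = K_W·8F_aD/(πd³) = 1.1448 × 207.05 = 237.04 MPa
τ_m = K_s·8F_mD/(πd³) = 1.0500 × 287.04 = 301.39 MPa
Soderberg: 1/n_f = τ_a/S_se + τ_m/S_sy = 237.04/465 + 301.39/837 = 0.50977 + 0.36008 = 0.86985
n_f = 1/0.86985 = 1.15

1.15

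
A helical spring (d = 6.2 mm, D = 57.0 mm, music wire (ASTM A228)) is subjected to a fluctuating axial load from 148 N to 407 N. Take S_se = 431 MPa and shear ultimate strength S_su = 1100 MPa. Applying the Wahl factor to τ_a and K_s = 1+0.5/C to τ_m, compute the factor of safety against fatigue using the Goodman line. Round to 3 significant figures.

C = D/d = 57.0/6.2 = 9.1935; K_W = (4C−1)/(4C−4)+0.615/C = 1.1584; K_s = 1+0.5/C = 1.0544
F_a = (F_max−F_min)/2 = 129.5 N; F_m = (F_max+F_min)/2 = 277.5 N
τ_a = K_W·8F_aD/(πd³) = 1.1584 × 78.87 = 91.365 MPa
τ_m = K_s·8F_mD/(πd³) = 1.0544 × 169.01 = 178.2 MPa
Goodman: 1/n_f = τ_a/S_se + τ_m/S_su = 91.365/431 + 178.2/1100 = 0.21198 + 0.16200 = 0.37398
n_f = 1/0.37398 = 2.674

2.67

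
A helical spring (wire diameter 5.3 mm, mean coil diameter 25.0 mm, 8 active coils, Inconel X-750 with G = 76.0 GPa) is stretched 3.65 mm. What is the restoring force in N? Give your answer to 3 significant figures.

219 N

k = Gd⁴/(8D³N_a) = (76.0×10³)(5.3⁴)/(8·25.0³·8) = 59.968 N/mm
F = k·δ = 59.968 × 3.65 = 218.88 N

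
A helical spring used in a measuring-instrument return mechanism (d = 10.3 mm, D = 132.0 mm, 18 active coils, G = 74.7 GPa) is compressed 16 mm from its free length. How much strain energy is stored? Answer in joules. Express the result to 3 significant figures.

k = Gd⁴/(8D³N_a) = (74.7×10³)(10.3⁴)/(8·132.0³·18) = 2.5385 N/mm
U = ½kδ² = 0.5 × 2.5385 × 16² = 324.93 N·mm = 0.32493 J

0.325 J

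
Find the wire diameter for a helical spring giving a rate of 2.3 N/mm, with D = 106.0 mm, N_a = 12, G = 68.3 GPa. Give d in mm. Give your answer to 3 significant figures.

7.88 mm

d = (8D³N_a·k / G)^(1/4) = (8·106.0³·12·2.3 / (68.3×10³))^0.25
  = (3850.3)^0.25 = 7.8772 mm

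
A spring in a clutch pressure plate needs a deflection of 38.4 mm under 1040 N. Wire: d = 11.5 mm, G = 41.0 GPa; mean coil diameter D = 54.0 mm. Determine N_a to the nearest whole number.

21

Required rate k = F/δ = 1040/38.4 = 27.083 N/mm
N_a = Gd⁴/(8D³k) = (41.0×10³ × 11.5⁴)/(8 × 54.0³ × 27.083)
    = 7.17093e+08 / 3.41172e+07 = 21.02 → 21 coils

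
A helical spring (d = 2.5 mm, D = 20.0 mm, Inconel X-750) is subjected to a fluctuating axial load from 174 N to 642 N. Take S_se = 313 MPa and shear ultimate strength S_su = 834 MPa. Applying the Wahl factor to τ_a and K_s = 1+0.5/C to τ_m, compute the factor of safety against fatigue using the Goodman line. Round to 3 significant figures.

C = D/d = 20.0/2.5 = 8.0000; K_W = (4C−1)/(4C−4)+0.615/C = 1.1840; K_s = 1+0.5/C = 1.0625
F_a = (F_max−F_min)/2 = 234 N; F_m = (F_max+F_min)/2 = 408 N
τ_a = K_W·8F_aD/(πd³) = 1.1840 × 762.72 = 903.08 MPa
τ_m = K_s·8F_mD/(πd³) = 1.0625 × 1329.9 = 1413 MPa
Goodman: 1/n_f = τ_a/S_se + τ_m/S_su = 903.08/313 + 1413/834 = 2.88523 + 1.69423 = 4.5795
n_f = 1/4.5795 = 0.2184

0.218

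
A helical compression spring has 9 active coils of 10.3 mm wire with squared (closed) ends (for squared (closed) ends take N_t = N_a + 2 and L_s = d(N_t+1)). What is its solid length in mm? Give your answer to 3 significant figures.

124 mm

squared (closed) ends: N_t = N_a + 2 = 9 + 2 = 11
L_s = d·(N_t+1) = 10.3 × 12 = 123.6 mm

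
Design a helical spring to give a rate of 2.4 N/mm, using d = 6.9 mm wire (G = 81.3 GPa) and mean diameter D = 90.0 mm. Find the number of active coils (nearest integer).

13

N_a = Gd⁴/(8D³k) = (81.3×10³ × 6.9⁴)/(8 × 90.0³ × 2.4)
    = 1.84284e+08 / 1.39968e+07 = 13.17 → 13 coils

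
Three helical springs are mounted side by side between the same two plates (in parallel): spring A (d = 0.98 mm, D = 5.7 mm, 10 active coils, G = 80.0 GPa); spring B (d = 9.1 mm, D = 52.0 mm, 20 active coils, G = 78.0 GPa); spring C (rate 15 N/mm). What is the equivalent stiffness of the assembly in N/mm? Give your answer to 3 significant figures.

k_A = Gd⁴/(8D³N_a) = (80.0×10³)(0.98⁴)/(8·5.7³·10) = 4.9806 N/mm
k_B = Gd⁴/(8D³N_a) = (78.0×10³)(9.1⁴)/(8·52.0³·20) = 23.776 N/mm
Parallel: k_eq = 4.9806 + 23.776 + 15 = 43.756 N/mm

43.8 N/mm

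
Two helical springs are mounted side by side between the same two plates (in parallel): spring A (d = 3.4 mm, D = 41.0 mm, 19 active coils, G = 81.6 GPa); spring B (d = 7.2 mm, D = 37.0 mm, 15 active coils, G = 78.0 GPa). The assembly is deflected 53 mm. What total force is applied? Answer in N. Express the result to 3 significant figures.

k_A = Gd⁴/(8D³N_a) = (81.6×10³)(3.4⁴)/(8·41.0³·19) = 1.0409 N/mm
k_B = Gd⁴/(8D³N_a) = (78.0×10³)(7.2⁴)/(8·37.0³·15) = 34.486 N/mm
Parallel: k_eq = 1.0409 + 34.486 = 35.527 N/mm
F = k_eq·δ = 35.527·53 = 1882.9 N

1880 N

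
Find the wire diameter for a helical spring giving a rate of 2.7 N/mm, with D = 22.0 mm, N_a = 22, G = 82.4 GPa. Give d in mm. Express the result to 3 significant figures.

d = (8D³N_a·k / G)^(1/4) = (8·22.0³·22·2.7 / (82.4×10³))^0.25
  = (61.407)^0.25 = 2.7993 mm

2.80 mm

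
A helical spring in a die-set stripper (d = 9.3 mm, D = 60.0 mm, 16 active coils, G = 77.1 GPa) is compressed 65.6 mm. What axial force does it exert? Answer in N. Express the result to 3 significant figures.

k = Gd⁴/(8D³N_a) = (77.1×10³)(9.3⁴)/(8·60.0³·16) = 20.86 N/mm
F = k·δ = 20.86 × 65.6 = 1368.4 N

1370 N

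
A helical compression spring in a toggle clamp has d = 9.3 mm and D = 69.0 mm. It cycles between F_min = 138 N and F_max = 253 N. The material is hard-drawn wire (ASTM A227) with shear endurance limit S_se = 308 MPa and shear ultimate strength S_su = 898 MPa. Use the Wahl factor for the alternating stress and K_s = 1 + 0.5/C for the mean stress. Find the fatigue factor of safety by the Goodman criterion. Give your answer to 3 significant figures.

10.0

C = D/d = 69.0/9.3 = 7.4194; K_W = (4C−1)/(4C−4)+0.615/C = 1.1997; K_s = 1+0.5/C = 1.0674
F_a = (F_max−F_min)/2 = 57.5 N; F_m = (F_max+F_min)/2 = 195.5 N
τ_a = K_W·8F_aD/(πd³) = 1.1997 × 12.561 = 15.069 MPa
τ_m = K_s·8F_mD/(πd³) = 1.0674 × 42.706 = 45.584 MPa
Goodman: 1/n_f = τ_a/S_se + τ_m/S_su = 15.069/308 + 45.584/898 = 0.04893 + 0.05076 = 0.099687
n_f = 1/0.099687 = 10.03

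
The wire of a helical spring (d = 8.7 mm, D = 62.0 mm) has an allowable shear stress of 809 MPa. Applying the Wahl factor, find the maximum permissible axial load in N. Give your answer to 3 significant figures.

2790 N

C = D/d = 62.0/8.7 = 7.1264
K_W = (4C−1)/(4C−4) + 0.615/C = 27.506/24.506 + 0.0863 = 1.2087
τ_max = K·8FD/(πd³) → F_max = τ_allow·πd³/(8DK)
F_max = 809·π·8.7³/(8·62.0·1.2087) = 1.6736e+06/599.52 = 2791.6 N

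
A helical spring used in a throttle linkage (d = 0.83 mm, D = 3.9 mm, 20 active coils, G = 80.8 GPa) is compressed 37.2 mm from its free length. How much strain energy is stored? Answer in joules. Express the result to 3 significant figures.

2.80 J

k = Gd⁴/(8D³N_a) = (80.8×10³)(0.83⁴)/(8·3.9³·20) = 4.0403 N/mm
U = ½kδ² = 0.5 × 4.0403 × 37.2² = 2795.5 N·mm = 2.7955 J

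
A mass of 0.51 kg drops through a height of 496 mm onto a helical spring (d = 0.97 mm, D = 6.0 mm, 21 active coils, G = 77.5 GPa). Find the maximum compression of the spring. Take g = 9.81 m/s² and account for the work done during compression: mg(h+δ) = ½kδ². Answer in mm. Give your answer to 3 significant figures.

k = Gd⁴/(8D³N_a) = (77.5×10³)(0.97⁴)/(8·6.0³·21) = 1.8907 N/mm
W = mg = 0.51 × 9.81 = 5.0031 N
½kδ² − Wδ − Wh = 0 → δ = (W + √(W² + 2kWh))/k
δ = (5.0031 + √(25.031 + 9383.75))/1.8907 = (5.0031 + 96.999)/1.8907 = 53.949 mm

53.9 mm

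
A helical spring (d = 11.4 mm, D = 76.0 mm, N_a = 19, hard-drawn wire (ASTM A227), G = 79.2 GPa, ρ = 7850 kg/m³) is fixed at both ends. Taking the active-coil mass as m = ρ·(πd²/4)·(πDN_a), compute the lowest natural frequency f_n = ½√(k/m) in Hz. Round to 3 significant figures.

37.1 Hz

k = Gd⁴/(8D³N_a) = (79.2×10³)(11.4⁴)/(8·76.0³·19) = 20.047 N/mm = 20048 N/m
Wire length L = πDN_a = π·76.0·19 = 4536.5 mm
m = ρ·(πd²/4)·L = 7850 × 102.07×10⁻⁶ m² × 4.5365 m = 3.6348 kg
f_n = ½√(k/m) = 0.5·√(20048/3.6348) = 0.5·√(5515.4) = 37.133 Hz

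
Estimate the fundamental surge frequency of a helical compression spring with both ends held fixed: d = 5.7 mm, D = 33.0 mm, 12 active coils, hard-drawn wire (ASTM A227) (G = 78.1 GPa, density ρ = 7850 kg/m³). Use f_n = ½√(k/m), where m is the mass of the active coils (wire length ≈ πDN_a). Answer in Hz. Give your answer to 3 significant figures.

k = Gd⁴/(8D³N_a) = (78.1×10³)(5.7⁴)/(8·33.0³·12) = 23.897 N/mm = 23897 N/m
Wire length L = πDN_a = π·33.0·12 = 1244.1 mm
m = ρ·(πd²/4)·L = 7850 × 25.518×10⁻⁶ m² × 1.2441 m = 0.2492 kg
f_n = ½√(k/m) = 0.5·√(23897/0.2492) = 0.5·√(95892) = 154.83 Hz

155 Hz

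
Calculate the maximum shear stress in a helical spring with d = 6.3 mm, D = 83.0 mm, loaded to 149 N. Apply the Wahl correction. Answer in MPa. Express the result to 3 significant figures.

140 MPa

Spring index C = D/d = 83.0/6.3 = 13.1746
K_W = (4C−1)/(4C−4) + 0.615/C = 51.698/48.698 + 0.0467 = 1.1083
τ₀ = 8FD/(πd³) = 8·149·83.0/(π·6.3³) = 98936/785.55 = 125.95 MPa
τ_max = K·τ₀ = 1.1083 × 125.95 = 139.58 MPa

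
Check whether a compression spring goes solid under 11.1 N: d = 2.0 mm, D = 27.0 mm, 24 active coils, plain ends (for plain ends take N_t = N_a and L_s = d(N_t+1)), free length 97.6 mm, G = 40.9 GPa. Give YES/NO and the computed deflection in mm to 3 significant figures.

YES, δ = 64.1 mm

k = Gd⁴/(8D³N_a) = (40.9×10³)(2.0⁴)/(8·27.0³·24) = 0.17316 N/mm
N_t = 24; L_s = 2.0·25 = 50 mm; δ_solid = L₀ − L_s = 97.6 − 50 = 47.6 mm
δ = F/k = 11.1/0.17316 = 64.102 mm
δ ≥ δ_solid → spring goes solid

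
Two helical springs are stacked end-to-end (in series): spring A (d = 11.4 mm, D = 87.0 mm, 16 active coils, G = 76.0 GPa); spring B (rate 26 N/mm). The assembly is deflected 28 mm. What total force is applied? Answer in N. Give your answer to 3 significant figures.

k_A = Gd⁴/(8D³N_a) = (76.0×10³)(11.4⁴)/(8·87.0³·16) = 15.229 N/mm
Series: 1/k_eq = 1/15.229 + 1/26 = 0.10413; k_eq = 9.6037 N/mm
F = k_eq·δ = 9.6037·28 = 268.9 N

269 N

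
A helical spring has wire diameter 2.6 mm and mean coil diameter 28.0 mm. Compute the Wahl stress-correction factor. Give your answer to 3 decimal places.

1.134

C = D/d = 28.0/2.6 = 10.7692
K_W = (4C−1)/(4C−4) + 0.615/C = 42.077/39.077 + 0.0571 = 1.1339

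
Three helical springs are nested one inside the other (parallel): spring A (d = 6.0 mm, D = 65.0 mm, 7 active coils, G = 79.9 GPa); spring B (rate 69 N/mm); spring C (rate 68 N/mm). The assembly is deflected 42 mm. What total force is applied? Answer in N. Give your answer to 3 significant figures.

k_A = Gd⁴/(8D³N_a) = (79.9×10³)(6.0⁴)/(8·65.0³·7) = 6.7332 N/mm
Parallel: k_eq = 6.7332 + 69 + 68 = 143.73 N/mm
F = k_eq·δ = 143.73·42 = 6036.8 N

6040 N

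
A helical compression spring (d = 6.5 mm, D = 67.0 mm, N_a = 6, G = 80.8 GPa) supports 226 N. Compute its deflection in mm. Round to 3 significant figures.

k = Gd⁴/(8D³N_a) = (80.8×10³)(6.5⁴)/(8·67.0³·6) = 9.9908 N/mm
δ = F/k = 226 / 9.9908 = 22.621 mm

22.6 mm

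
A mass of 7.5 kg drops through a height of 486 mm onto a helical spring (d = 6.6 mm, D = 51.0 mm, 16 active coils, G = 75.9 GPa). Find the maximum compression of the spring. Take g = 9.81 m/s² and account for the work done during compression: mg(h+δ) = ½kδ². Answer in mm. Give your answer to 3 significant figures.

k = Gd⁴/(8D³N_a) = (75.9×10³)(6.6⁴)/(8·51.0³·16) = 8.482 N/mm
W = mg = 7.5 × 9.81 = 73.575 N
½kδ² − Wδ − Wh = 0 → δ = (W + √(W² + 2kWh))/k
δ = (73.575 + √(5413.3 + 606588))/8.482 = (73.575 + 782.3)/8.482 = 100.91 mm

101 mm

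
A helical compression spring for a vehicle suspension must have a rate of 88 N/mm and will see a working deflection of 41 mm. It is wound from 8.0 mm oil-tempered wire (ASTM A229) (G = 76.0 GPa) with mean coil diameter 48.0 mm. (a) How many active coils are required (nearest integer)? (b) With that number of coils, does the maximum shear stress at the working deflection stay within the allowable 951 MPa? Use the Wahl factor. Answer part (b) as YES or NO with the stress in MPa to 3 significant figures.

(a) 4 coils; (b) NO, τ_max = 1080 MPa

N_a = Gd⁴/(8D³k) = (76.0×10³)(8.0⁴)/(8·48.0³·88) = 3.998 → N_a = 4
Actual rate k = Gd⁴/(8D³·4) = 87.963 N/mm
Working load F = kδ = 87.963·41 = 3606.5 N
C = 48.0/8.0 = 6.0000; K_W = (4C−1)/(4C−4)+0.615/C = 1.2525
τ_max = K_W·8FD/(πd³) = 1.2525·860.98 = 1078.4 MPa
τ_max > 951 MPa → exceeds allowable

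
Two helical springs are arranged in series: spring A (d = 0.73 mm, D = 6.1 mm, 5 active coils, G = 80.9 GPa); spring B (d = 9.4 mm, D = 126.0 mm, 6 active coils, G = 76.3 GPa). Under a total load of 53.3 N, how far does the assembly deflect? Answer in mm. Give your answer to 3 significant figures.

29.7 mm

k_A = Gd⁴/(8D³N_a) = (80.9×10³)(0.73⁴)/(8·6.1³·5) = 2.5304 N/mm
k_B = Gd⁴/(8D³N_a) = (76.3×10³)(9.4⁴)/(8·126.0³·6) = 6.2042 N/mm
Series: 1/k_eq = 1/2.5304 + 1/6.2042 = 0.55638; k_eq = 1.7973 N/mm
δ = F/k_eq = 53.3/1.7973 = 29.655 mm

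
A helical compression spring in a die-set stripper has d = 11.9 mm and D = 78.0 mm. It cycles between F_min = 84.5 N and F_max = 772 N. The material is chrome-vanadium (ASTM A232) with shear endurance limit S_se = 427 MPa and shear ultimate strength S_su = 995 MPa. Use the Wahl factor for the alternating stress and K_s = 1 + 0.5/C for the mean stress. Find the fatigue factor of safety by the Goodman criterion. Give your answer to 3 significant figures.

5.84

C = D/d = 78.0/11.9 = 6.5546; K_W = (4C−1)/(4C−4)+0.615/C = 1.2288; K_s = 1+0.5/C = 1.0763
F_a = (F_max−F_min)/2 = 343.75 N; F_m = (F_max+F_min)/2 = 428.25 N
τ_a = K_W·8F_aD/(πd³) = 1.2288 × 40.517 = 49.789 MPa
τ_m = K_s·8F_mD/(πd³) = 1.0763 × 50.477 = 54.327 MPa
Goodman: 1/n_f = τ_a/S_se + τ_m/S_su = 49.789/427 + 54.327/995 = 0.11660 + 0.05460 = 0.1712
n_f = 1/0.1712 = 5.841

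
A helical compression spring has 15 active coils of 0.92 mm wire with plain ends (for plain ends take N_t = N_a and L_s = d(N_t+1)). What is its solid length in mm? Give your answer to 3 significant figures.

plain ends: N_t = N_a = 15
L_s = d·(N_t+1) = 0.92 × 16 = 14.72 mm

14.7 mm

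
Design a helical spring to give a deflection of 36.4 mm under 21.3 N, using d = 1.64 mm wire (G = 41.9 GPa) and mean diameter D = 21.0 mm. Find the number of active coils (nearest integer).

Required rate k = F/δ = 21.3/36.4 = 0.58516 N/mm
N_a = Gd⁴/(8D³k) = (41.9×10³ × 1.64⁴)/(8 × 21.0³ × 0.58516)
    = 303102 / 43353.7 = 6.991 → 7 coils

7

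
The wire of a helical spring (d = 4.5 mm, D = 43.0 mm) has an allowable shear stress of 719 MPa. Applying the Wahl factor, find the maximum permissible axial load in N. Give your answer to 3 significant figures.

519 N

C = D/d = 43.0/4.5 = 9.5556
K_W = (4C−1)/(4C−4) + 0.615/C = 37.222/34.222 + 0.0644 = 1.1520
τ_max = K·8FD/(πd³) → F_max = τ_allow·πd³/(8DK)
F_max = 719·π·4.5³/(8·43.0·1.1520) = 2.0583e+05/396.3 = 519.39 N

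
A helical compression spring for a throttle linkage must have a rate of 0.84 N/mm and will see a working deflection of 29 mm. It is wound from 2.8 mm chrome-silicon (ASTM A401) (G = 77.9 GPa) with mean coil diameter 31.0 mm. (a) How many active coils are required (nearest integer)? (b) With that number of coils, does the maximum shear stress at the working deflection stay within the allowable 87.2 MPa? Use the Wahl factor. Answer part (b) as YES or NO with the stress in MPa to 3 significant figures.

N_a = Gd⁴/(8D³k) = (77.9×10³)(2.8⁴)/(8·31.0³·0.84) = 23.92 → N_a = 24
Actual rate k = Gd⁴/(8D³·24) = 0.83711 N/mm
Working load F = kδ = 0.83711·29 = 24.276 N
C = 31.0/2.8 = 11.0714; K_W = (4C−1)/(4C−4)+0.615/C = 1.1300
τ_max = K_W·8FD/(πd³) = 1.1300·87.299 = 98.649 MPa
τ_max > 87.2 MPa → exceeds allowable

(a) 24 coils; (b) NO, τ_max = 98.6 MPa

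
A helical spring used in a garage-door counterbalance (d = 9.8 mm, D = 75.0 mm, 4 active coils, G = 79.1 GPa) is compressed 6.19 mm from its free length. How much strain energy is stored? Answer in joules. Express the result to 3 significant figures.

1.04 J

k = Gd⁴/(8D³N_a) = (79.1×10³)(9.8⁴)/(8·75.0³·4) = 54.044 N/mm
U = ½kδ² = 0.5 × 54.044 × 6.19² = 1035.4 N·mm = 1.0354 J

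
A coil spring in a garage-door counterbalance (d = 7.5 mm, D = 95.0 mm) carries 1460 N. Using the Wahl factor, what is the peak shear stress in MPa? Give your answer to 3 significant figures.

932 MPa

Spring index C = D/d = 95.0/7.5 = 12.6667
K_W = (4C−1)/(4C−4) + 0.615/C = 49.667/46.667 + 0.0486 = 1.1128
τ₀ = 8FD/(πd³) = 8·1460·95.0/(π·7.5³) = 1.1096e+06/1325.4 = 837.21 MPa
τ_max = K·τ₀ = 1.1128 × 837.21 = 931.68 MPa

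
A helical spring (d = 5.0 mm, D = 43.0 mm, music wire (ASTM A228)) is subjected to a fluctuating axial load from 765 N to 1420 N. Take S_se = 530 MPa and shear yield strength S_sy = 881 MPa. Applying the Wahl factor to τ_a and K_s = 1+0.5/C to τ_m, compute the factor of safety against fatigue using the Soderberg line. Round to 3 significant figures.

0.561

C = D/d = 43.0/5.0 = 8.6000; K_W = (4C−1)/(4C−4)+0.615/C = 1.1702; K_s = 1+0.5/C = 1.0581
F_a = (F_max−F_min)/2 = 327.5 N; F_m = (F_max+F_min)/2 = 1092.5 N
τ_a = K_W·8F_aD/(πd³) = 1.1702 × 286.89 = 335.71 MPa
τ_m = K_s·8F_mD/(πd³) = 1.0581 × 957.02 = 1012.7 MPa
Soderberg: 1/n_f = τ_a/S_se + τ_m/S_sy = 335.71/530 + 1012.7/881 = 0.63342 + 1.14944 = 1.7829
n_f = 1/1.7829 = 0.5609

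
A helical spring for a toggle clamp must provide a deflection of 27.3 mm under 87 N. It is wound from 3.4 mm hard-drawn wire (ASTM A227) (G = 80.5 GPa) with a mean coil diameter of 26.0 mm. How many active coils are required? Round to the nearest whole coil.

Required rate k = F/δ = 87/27.3 = 3.1868 N/mm
N_a = Gd⁴/(8D³k) = (80.5×10³ × 3.4⁴)/(8 × 26.0³ × 3.1868)
    = 1.07575e+07 / 448091 = 24.01 → 24 coils

24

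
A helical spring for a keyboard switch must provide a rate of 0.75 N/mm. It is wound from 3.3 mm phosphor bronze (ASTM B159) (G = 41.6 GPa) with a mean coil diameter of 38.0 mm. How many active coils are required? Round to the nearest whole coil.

15

N_a = Gd⁴/(8D³k) = (41.6×10³ × 3.3⁴)/(8 × 38.0³ × 0.75)
    = 4.93343e+06 / 329232 = 14.98 → 15 coils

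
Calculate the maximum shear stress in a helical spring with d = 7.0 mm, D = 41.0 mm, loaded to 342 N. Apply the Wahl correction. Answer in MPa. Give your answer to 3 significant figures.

Spring index C = D/d = 41.0/7.0 = 5.8571
K_W = (4C−1)/(4C−4) + 0.615/C = 22.429/19.429 + 0.1050 = 1.2594
τ₀ = 8FD/(πd³) = 8·342·41.0/(π·7.0³) = 112176/1077.6 = 104.1 MPa
τ_max = K·τ₀ = 1.2594 × 104.1 = 131.11 MPa

131 MPa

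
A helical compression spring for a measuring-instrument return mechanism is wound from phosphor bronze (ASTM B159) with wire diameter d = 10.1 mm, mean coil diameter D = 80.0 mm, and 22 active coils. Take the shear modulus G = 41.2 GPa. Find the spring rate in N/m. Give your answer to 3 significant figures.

4760 N/m

k = Gd⁴/(8D³N_a) = (41.2×10³ × 10.1⁴) / (8 × 80.0³ × 22)
  = 4.28729e+08 / 9.0112e+07 = 4.7577 N/mm = 4757.7 N/m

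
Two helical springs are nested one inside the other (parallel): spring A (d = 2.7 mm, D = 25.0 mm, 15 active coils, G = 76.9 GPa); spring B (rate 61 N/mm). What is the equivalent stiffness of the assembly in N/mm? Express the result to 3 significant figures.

k_A = Gd⁴/(8D³N_a) = (76.9×10³)(2.7⁴)/(8·25.0³·15) = 2.1796 N/mm
Parallel: k_eq = 2.1796 + 61 = 63.18 N/mm

63.2 N/mm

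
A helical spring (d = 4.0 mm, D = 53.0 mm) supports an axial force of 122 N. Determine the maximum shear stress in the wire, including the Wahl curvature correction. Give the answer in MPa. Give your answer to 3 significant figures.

Spring index C = D/d = 53.0/4.0 = 13.2500
K_W = (4C−1)/(4C−4) + 0.615/C = 52.000/49.000 + 0.0464 = 1.1076
τ₀ = 8FD/(πd³) = 8·122·53.0/(π·4.0³) = 51728/201.06 = 257.27 MPa
τ_max = K·τ₀ = 1.1076 × 257.27 = 284.97 MPa

285 MPa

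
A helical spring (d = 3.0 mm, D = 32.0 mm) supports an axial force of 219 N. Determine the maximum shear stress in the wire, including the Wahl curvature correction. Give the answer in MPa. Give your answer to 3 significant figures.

Spring index C = D/d = 32.0/3.0 = 10.6667
K_W = (4C−1)/(4C−4) + 0.615/C = 41.667/38.667 + 0.0577 = 1.1352
τ₀ = 8FD/(πd³) = 8·219·32.0/(π·3.0³) = 56064/84.823 = 660.95 MPa
τ_max = K·τ₀ = 1.1352 × 660.95 = 750.34 MPa

750 MPa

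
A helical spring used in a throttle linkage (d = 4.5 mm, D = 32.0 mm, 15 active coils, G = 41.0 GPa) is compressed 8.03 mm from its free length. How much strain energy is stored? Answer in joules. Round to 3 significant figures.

k = Gd⁴/(8D³N_a) = (41.0×10³)(4.5⁴)/(8·32.0³·15) = 4.2757 N/mm
U = ½kδ² = 0.5 × 4.2757 × 8.03² = 137.85 N·mm = 0.13785 J

0.138 J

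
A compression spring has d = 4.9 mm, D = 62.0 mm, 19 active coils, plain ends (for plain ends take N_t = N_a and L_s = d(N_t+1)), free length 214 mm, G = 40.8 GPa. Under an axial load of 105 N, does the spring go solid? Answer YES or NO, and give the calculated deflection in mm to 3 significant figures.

YES, δ = 162 mm

k = Gd⁴/(8D³N_a) = (40.8×10³)(4.9⁴)/(8·62.0³·19) = 0.64927 N/mm
N_t = 19; L_s = 4.9·20 = 98 mm; δ_solid = L₀ − L_s = 214 − 98 = 116 mm
δ = F/k = 105/0.64927 = 161.72 mm
δ ≥ δ_solid → spring goes solid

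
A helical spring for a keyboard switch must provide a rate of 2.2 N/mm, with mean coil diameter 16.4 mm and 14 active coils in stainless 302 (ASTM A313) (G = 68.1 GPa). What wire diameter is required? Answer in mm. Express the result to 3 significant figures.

d = (8D³N_a·k / G)^(1/4) = (8·16.4³·14·2.2 / (68.1×10³))^0.25
  = (15.96)^0.25 = 1.9987 mm

2.00 mm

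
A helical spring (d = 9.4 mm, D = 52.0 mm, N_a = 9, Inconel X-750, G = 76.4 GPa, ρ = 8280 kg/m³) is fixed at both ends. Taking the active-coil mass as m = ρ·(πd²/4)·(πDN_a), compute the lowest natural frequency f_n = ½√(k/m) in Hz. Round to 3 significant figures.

k = Gd⁴/(8D³N_a) = (76.4×10³)(9.4⁴)/(8·52.0³·9) = 58.92 N/mm = 58920 N/m
Wire length L = πDN_a = π·52.0·9 = 1470.3 mm
m = ρ·(πd²/4)·L = 8280 × 69.398×10⁻⁶ m² × 1.4703 m = 0.84483 kg
f_n = ½√(k/m) = 0.5·√(58920/0.84483) = 0.5·√(69741) = 132.04 Hz

132 Hz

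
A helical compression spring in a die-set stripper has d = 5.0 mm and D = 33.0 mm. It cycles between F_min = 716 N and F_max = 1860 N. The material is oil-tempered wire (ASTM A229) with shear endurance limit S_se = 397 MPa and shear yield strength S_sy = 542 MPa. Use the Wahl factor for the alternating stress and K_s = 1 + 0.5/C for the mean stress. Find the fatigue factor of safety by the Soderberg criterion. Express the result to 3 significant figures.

C = D/d = 33.0/5.0 = 6.6000; K_W = (4C−1)/(4C−4)+0.615/C = 1.2271; K_s = 1+0.5/C = 1.0758
F_a = (F_max−F_min)/2 = 572 N; F_m = (F_max+F_min)/2 = 1288 N
τ_a = K_W·8F_aD/(πd³) = 1.2271 × 384.54 = 471.87 MPa
τ_m = K_s·8F_mD/(πd³) = 1.0758 × 865.88 = 931.48 MPa
Soderberg: 1/n_f = τ_a/S_se + τ_m/S_sy = 471.87/397 + 931.48/542 = 1.18859 + 1.71860 = 2.9072
n_f = 1/2.9072 = 0.344

0.344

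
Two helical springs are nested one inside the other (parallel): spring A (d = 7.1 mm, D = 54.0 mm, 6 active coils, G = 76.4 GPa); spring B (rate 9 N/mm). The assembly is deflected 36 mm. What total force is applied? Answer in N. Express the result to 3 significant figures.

1250 N

k_A = Gd⁴/(8D³N_a) = (76.4×10³)(7.1⁴)/(8·54.0³·6) = 25.686 N/mm
Parallel: k_eq = 25.686 + 9 = 34.686 N/mm
F = k_eq·δ = 34.686·36 = 1248.7 N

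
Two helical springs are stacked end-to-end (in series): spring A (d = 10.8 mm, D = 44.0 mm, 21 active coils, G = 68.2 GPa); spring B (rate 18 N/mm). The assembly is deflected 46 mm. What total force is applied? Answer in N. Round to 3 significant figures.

648 N

k_A = Gd⁴/(8D³N_a) = (68.2×10³)(10.8⁴)/(8·44.0³·21) = 64.835 N/mm
Series: 1/k_eq = 1/64.835 + 1/18 = 0.070979; k_eq = 14.089 N/mm
F = k_eq·δ = 14.089·46 = 648.08 N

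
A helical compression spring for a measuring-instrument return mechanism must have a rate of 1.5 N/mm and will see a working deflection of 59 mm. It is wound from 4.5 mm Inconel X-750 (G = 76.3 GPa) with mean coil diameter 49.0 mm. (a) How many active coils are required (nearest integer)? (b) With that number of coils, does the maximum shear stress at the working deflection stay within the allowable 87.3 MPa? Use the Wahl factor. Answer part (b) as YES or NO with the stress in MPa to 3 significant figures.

(a) 22 coils; (b) NO, τ_max = 138 MPa

N_a = Gd⁴/(8D³k) = (76.3×10³)(4.5⁴)/(8·49.0³·1.5) = 22.16 → N_a = 22
Actual rate k = Gd⁴/(8D³·22) = 1.511 N/mm
Working load F = kδ = 1.511·59 = 89.151 N
C = 49.0/4.5 = 10.8889; K_W = (4C−1)/(4C−4)+0.615/C = 1.1323
τ_max = K_W·8FD/(πd³) = 1.1323·122.07 = 138.23 MPa
τ_max > 87.3 MPa → exceeds allowable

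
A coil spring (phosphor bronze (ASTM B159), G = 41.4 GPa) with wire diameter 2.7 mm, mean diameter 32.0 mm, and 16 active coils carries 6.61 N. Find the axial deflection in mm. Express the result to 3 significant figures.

12.6 mm

k = Gd⁴/(8D³N_a) = (41.4×10³)(2.7⁴)/(8·32.0³·16) = 0.52456 N/mm
δ = F/k = 6.61 / 0.52456 = 12.601 mm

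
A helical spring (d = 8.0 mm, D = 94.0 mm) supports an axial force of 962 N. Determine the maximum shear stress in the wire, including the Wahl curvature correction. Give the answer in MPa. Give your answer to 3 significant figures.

505 MPa

Spring index C = D/d = 94.0/8.0 = 11.7500
K_W = (4C−1)/(4C−4) + 0.615/C = 46.000/43.000 + 0.0523 = 1.1221
τ₀ = 8FD/(πd³) = 8·962·94.0/(π·8.0³) = 723424/1608.5 = 449.75 MPa
τ_max = K·τ₀ = 1.1221 × 449.75 = 504.67 MPa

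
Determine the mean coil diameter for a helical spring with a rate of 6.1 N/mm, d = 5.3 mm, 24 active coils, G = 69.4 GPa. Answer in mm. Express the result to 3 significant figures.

D = (Gd⁴/(8N_a·k))^(1/3) = (69.4×10³·5.3⁴/(8·24·6.1))^(1/3)
  = (46755.4)^(1/3) = 36.0256 mm

36.0 mm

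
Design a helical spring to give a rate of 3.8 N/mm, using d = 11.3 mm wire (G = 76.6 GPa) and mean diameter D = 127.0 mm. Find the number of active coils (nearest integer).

N_a = Gd⁴/(8D³k) = (76.6×10³ × 11.3⁴)/(8 × 127.0³ × 3.8)
    = 1.24894e+09 / 6.22708e+07 = 20.06 → 20 coils

20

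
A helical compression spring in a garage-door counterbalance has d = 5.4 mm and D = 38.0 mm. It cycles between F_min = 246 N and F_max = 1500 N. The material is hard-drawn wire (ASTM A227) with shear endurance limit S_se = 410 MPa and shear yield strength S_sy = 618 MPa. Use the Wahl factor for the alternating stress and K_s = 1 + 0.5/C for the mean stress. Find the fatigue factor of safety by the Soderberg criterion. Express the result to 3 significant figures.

0.483

C = D/d = 38.0/5.4 = 7.0370; K_W = (4C−1)/(4C−4)+0.615/C = 1.2116; K_s = 1+0.5/C = 1.0711
F_a = (F_max−F_min)/2 = 627 N; F_m = (F_max+F_min)/2 = 873 N
τ_a = K_W·8F_aD/(πd³) = 1.2116 × 385.31 = 466.85 MPa
τ_m = K_s·8F_mD/(πd³) = 1.0711 × 536.48 = 574.6 MPa
Soderberg: 1/n_f = τ_a/S_se + τ_m/S_sy = 466.85/410 + 574.6/618 = 1.13866 + 0.92978 = 2.0684
n_f = 1/2.0684 = 0.4835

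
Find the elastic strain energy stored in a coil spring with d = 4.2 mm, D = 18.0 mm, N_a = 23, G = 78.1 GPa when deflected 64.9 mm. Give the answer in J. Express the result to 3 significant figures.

k = Gd⁴/(8D³N_a) = (78.1×10³)(4.2⁴)/(8·18.0³·23) = 22.647 N/mm
U = ½kδ² = 0.5 × 22.647 × 64.9² = 47695 N·mm = 47.695 J

47.7 J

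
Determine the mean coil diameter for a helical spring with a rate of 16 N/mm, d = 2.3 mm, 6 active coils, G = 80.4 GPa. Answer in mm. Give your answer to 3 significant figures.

D = (Gd⁴/(8N_a·k))^(1/3) = (80.4×10³·2.3⁴/(8·6·16))^(1/3)
  = (2929.59)^(1/3) = 14.3088 mm

14.3 mm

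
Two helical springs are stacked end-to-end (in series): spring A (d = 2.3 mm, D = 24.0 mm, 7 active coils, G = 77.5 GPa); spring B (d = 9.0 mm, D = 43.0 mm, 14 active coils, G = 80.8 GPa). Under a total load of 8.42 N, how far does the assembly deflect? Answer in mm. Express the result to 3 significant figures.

3.15 mm

k_A = Gd⁴/(8D³N_a) = (77.5×10³)(2.3⁴)/(8·24.0³·7) = 2.8015 N/mm
k_B = Gd⁴/(8D³N_a) = (80.8×10³)(9.0⁴)/(8·43.0³·14) = 59.533 N/mm
Series: 1/k_eq = 1/2.8015 + 1/59.533 = 0.37375; k_eq = 2.6756 N/mm
δ = F/k_eq = 8.42/2.6756 = 3.147 mm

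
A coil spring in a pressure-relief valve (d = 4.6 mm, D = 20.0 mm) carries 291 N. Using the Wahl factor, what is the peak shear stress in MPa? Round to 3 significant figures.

208 MPa

Spring index C = D/d = 20.0/4.6 = 4.3478
K_W = (4C−1)/(4C−4) + 0.615/C = 16.391/13.391 + 0.1414 = 1.3655
τ₀ = 8FD/(πd³) = 8·291·20.0/(π·4.6³) = 46560/305.79 = 152.26 MPa
τ_max = K·τ₀ = 1.3655 × 152.26 = 207.91 MPa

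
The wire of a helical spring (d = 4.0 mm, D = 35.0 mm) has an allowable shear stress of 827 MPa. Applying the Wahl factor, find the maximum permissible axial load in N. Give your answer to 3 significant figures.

509 N

C = D/d = 35.0/4.0 = 8.7500
K_W = (4C−1)/(4C−4) + 0.615/C = 34.000/31.000 + 0.0703 = 1.1671
τ_max = K·8FD/(πd³) → F_max = τ_allow·πd³/(8DK)
F_max = 827·π·4.0³/(8·35.0·1.1671) = 1.6628e+05/326.78 = 508.84 N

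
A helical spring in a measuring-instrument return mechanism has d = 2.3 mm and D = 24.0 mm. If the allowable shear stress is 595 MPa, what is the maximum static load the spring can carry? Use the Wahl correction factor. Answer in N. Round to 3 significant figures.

C = D/d = 24.0/2.3 = 10.4348
K_W = (4C−1)/(4C−4) + 0.615/C = 40.739/37.739 + 0.0589 = 1.1384
τ_max = K·8FD/(πd³) → F_max = τ_allow·πd³/(8DK)
F_max = 595·π·2.3³/(8·24.0·1.1384) = 22743/218.58 = 104.05 N

104 N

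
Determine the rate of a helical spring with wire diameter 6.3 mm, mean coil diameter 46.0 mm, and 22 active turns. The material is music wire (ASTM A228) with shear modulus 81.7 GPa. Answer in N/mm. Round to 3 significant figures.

7.51 N/mm

k = Gd⁴/(8D³N_a) = (81.7×10³ × 6.3⁴) / (8 × 46.0³ × 22)
  = 1.28702e+08 / 1.71311e+07 = 7.5127 N/mm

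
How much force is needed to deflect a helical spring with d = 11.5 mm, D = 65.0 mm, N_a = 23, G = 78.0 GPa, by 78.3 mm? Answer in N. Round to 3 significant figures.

k = Gd⁴/(8D³N_a) = (78.0×10³)(11.5⁴)/(8·65.0³·23) = 26.998 N/mm
F = k·δ = 26.998 × 78.3 = 2113.9 N

2110 N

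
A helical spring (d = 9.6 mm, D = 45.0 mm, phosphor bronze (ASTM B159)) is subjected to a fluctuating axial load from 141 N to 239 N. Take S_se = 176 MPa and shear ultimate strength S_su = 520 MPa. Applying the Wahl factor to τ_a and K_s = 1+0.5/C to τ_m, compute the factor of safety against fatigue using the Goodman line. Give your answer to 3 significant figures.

C = D/d = 45.0/9.6 = 4.6875; K_W = (4C−1)/(4C−4)+0.615/C = 1.3346; K_s = 1+0.5/C = 1.1067
F_a = (F_max−F_min)/2 = 49 N; F_m = (F_max+F_min)/2 = 190 N
τ_a = K_W·8F_aD/(πd³) = 1.3346 × 6.3465 = 8.47 MPa
τ_m = K_s·8F_mD/(πd³) = 1.1067 × 24.609 = 27.234 MPa
Goodman: 1/n_f = τ_a/S_se + τ_m/S_su = 8.47/176 + 27.234/520 = 0.04812 + 0.05237 = 0.1005
n_f = 1/0.1005 = 9.95

9.95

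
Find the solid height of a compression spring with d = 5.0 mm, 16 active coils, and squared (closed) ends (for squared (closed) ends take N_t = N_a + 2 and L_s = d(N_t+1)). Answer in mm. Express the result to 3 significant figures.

squared (closed) ends: N_t = N_a + 2 = 16 + 2 = 18
L_s = d·(N_t+1) = 5.0 × 19 = 95 mm

95.0 mm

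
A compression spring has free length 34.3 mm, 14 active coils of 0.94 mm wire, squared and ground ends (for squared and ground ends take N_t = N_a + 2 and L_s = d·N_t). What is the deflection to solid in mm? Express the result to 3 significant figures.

N_t = 16; L_s = 0.94·16 = 15.04 mm
δ_solid = L₀ − L_s = 34.3 − 15.04 = 19.26 mm

19.3 mm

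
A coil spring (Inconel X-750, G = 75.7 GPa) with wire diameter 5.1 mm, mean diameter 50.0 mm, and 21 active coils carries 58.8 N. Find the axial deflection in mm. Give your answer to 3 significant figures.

24.1 mm

k = Gd⁴/(8D³N_a) = (75.7×10³)(5.1⁴)/(8·50.0³·21) = 2.4387 N/mm
δ = F/k = 58.8 / 2.4387 = 24.111 mm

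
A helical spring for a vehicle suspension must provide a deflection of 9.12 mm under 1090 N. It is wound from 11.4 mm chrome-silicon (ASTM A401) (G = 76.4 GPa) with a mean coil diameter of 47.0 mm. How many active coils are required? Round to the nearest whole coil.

13

Required rate k = F/δ = 1090/9.12 = 119.52 N/mm
N_a = Gd⁴/(8D³k) = (76.4×10³ × 11.4⁴)/(8 × 47.0³ × 119.52)
    = 1.29037e+09 / 9.92694e+07 = 13 → 13 coils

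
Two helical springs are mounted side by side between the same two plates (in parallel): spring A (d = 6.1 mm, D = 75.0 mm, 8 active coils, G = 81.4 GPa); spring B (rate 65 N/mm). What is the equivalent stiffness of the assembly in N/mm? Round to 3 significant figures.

69.2 N/mm

k_A = Gd⁴/(8D³N_a) = (81.4×10³)(6.1⁴)/(8·75.0³·8) = 4.1743 N/mm
Parallel: k_eq = 4.1743 + 65 = 69.174 N/mm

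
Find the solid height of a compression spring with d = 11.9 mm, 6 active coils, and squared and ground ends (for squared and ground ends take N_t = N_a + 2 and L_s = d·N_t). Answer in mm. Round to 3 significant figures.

95.2 mm

squared and ground ends: N_t = N_a + 2 = 6 + 2 = 8
L_s = d·N_t = 11.9 × 8 = 95.2 mm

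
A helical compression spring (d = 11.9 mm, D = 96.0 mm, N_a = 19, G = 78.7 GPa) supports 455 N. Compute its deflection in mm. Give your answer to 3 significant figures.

38.8 mm

k = Gd⁴/(8D³N_a) = (78.7×10³)(11.9⁴)/(8·96.0³·19) = 11.736 N/mm
δ = F/k = 455 / 11.736 = 38.771 mm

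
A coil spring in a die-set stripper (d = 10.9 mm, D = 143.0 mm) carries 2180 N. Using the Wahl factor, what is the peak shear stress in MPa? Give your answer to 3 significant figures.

680 MPa

Spring index C = D/d = 143.0/10.9 = 13.1193
K_W = (4C−1)/(4C−4) + 0.615/C = 51.477/48.477 + 0.0469 = 1.1088
τ₀ = 8FD/(πd³) = 8·2180·143.0/(π·10.9³) = 2.49392e+06/4068.5 = 612.99 MPa
τ_max = K·τ₀ = 1.1088 × 612.99 = 679.66 MPa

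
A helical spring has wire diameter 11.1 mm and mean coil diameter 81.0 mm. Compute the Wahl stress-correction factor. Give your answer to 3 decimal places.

1.203

C = D/d = 81.0/11.1 = 7.2973
K_W = (4C−1)/(4C−4) + 0.615/C = 28.189/25.189 + 0.0843 = 1.2034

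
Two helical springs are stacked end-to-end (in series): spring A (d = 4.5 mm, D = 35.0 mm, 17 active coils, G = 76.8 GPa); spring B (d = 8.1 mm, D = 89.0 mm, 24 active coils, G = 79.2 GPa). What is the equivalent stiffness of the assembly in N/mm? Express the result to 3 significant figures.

1.72 N/mm

k_A = Gd⁴/(8D³N_a) = (76.8×10³)(4.5⁴)/(8·35.0³·17) = 5.4009 N/mm
k_B = Gd⁴/(8D³N_a) = (79.2×10³)(8.1⁴)/(8·89.0³·24) = 2.5188 N/mm
Series: 1/k_eq = 1/5.4009 + 1/2.5188 = 0.58217; k_eq = 1.7177 N/mm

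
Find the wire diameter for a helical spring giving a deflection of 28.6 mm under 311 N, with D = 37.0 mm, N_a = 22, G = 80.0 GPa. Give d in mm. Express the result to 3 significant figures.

Required rate k = F/δ = 311/28.6 = 10.874 N/mm
d = (8D³N_a·k / G)^(1/4) = (8·37.0³·22·10.874 / (80.0×10³))^0.25
  = (1211.8)^0.25 = 5.9000 mm

5.90 mm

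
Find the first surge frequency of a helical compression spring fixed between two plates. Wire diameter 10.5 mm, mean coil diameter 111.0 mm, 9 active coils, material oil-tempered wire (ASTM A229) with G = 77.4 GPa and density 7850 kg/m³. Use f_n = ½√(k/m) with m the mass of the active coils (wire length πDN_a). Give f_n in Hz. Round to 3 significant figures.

33.5 Hz

k = Gd⁴/(8D³N_a) = (77.4×10³)(10.5⁴)/(8·111.0³·9) = 9.5543 N/mm = 9554.3 N/m
Wire length L = πDN_a = π·111.0·9 = 3138.5 mm
m = ρ·(πd²/4)·L = 7850 × 86.59×10⁻⁶ m² × 3.1385 m = 2.1333 kg
f_n = ½√(k/m) = 0.5·√(9554.3/2.1333) = 0.5·√(4478.6) = 33.461 Hz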